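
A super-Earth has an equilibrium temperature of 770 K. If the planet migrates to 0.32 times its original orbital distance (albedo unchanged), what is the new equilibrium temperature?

T_eq ∝ L^(1/4) · d^(−1/2).
T′ = 770 / 0.32^(1/2) = 1360 K.

T_eq ≈ 1360 K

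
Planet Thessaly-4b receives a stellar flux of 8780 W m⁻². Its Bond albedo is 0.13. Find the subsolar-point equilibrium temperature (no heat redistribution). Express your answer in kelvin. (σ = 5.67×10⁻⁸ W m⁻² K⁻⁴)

T_ss ≈ 606 K

At the subsolar point the surface absorbs S(1−A) and emits σT⁴ per unit area — no factor of 4, since only the local patch is in balance.
T = [8780 × 0.87 / 5.67×10⁻⁸]^(1/4) = (1.35×10¹¹)^(1/4) = 606 K.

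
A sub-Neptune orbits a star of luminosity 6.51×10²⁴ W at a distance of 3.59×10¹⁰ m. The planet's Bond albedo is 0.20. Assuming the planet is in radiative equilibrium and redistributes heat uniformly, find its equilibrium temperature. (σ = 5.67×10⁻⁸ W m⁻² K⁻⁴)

T_eq ≈ 194 K

Flux: S = L/(4πd²) = 6.51×10²⁴/(4π×(3.59×10¹⁰)²) = 402 W m⁻².
Energy balance: absorbed = emitted ⇒ πR²·S(1−A) = 4πR²·σT_eq⁴, so T_eq⁴ = S(1−A)/(4σ).
T_eq = [402 × 0.80 / (4 × 5.67×10⁻⁸)]^(1/4) = (1.42×10⁹)^(1/4) = 194 K.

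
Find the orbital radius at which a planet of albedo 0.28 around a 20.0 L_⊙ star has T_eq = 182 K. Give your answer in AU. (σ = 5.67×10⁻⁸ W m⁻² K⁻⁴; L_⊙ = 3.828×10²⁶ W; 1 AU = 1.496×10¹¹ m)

L = 20.0 × 3.828×10²⁶ = 7.66×10²⁷ W.
From T_eq⁴ = L(1−A)/(16πσd²): d = √[L(1−A)/(16πσT_eq⁴)].
d = √[7.66×10²⁷ × 0.72 / (16π × 5.67×10⁻⁸ × (182)⁴)] = 1.33×10¹² m = 8.87 AU.

d ≈ 8.87 AU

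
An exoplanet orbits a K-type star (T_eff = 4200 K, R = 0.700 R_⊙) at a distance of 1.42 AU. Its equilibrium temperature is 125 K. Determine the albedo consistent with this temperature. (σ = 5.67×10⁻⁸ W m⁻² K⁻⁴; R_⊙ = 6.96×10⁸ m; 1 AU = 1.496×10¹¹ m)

R_⋆ = 0.700 × 6.96×10⁸ = 4.87×10⁸ m.
d = 1.42 AU = 2.12×10¹¹ m.
L = 4πR_⋆²σT_⋆⁴ = 4π(4.87×10⁸)² × 5.67×10⁻⁸ × (4200)⁴ = 5.26×10²⁵ W.
S = L/(4πd²) = 92.8 W m⁻².
From T_eq⁴ = S(1−A)/(4σ): 1−A = 4σT_eq⁴/S.
1−A = 4 × 5.67×10⁻⁸ × (125)⁴ / 92.8 = 0.597.

A ≈ 0.40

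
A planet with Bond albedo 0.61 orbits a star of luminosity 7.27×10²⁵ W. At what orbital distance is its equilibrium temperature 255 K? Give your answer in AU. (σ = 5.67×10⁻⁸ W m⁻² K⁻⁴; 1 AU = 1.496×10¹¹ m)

From T_eq⁴ = L(1−A)/(16πσd²): d = √[L(1−A)/(16πσT_eq⁴)].
d = √[7.27×10²⁵ × 0.39 / (16π × 5.67×10⁻⁸ × (255)⁴)] = 4.85×10¹⁰ m = 0.324 AU.

d ≈ 0.324 AU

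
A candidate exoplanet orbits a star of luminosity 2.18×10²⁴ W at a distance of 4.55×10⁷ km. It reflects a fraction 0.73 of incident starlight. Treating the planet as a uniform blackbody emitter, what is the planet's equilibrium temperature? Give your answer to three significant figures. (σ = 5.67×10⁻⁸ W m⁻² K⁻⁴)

T_eq ≈ 99.9 K

d = 4.55×10⁷ km = 4.55×10¹⁰ m.
Flux: S = L/(4πd²) = 2.18×10²⁴/(4π×(4.55×10¹⁰)²) = 83.8 W m⁻².
Energy balance: absorbed = emitted ⇒ πR²·S(1−A) = 4πR²·σT_eq⁴, so T_eq⁴ = S(1−A)/(4σ).
T_eq = [83.8 × 0.27 / (4 × 5.67×10⁻⁸)]^(1/4) = (9.98×10⁷)^(1/4) = 99.9 K.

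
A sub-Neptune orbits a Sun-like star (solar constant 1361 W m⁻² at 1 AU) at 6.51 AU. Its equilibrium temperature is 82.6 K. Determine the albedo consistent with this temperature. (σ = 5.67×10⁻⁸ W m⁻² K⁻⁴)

Flux at 6.51 AU: S = 1361/6.51² = 32.1 W m⁻².
From T_eq⁴ = S(1−A)/(4σ): 1−A = 4σT_eq⁴/S.
1−A = 4 × 5.67×10⁻⁸ × (82.6)⁴ / 32.1 = 0.329.

A ≈ 0.67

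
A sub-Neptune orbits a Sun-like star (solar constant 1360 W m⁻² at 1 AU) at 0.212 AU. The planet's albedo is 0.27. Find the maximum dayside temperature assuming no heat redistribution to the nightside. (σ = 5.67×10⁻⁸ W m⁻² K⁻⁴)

Flux at 0.212 AU: S = 1360/0.212² = 3.03×10⁴ W m⁻².
With no redistribution each surface element balances locally: S(1−A) = σT⁴.
T = [3.03×10⁴ × 0.73 / 5.67×10⁻⁸]^(1/4) = (3.90×10¹¹)^(1/4) = 790 K.

T_ss ≈ 790 K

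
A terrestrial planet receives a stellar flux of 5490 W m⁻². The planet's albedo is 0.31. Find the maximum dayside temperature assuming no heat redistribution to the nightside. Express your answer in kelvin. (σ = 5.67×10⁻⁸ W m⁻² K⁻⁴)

With no redistribution each surface element balances locally: S(1−A) = σT⁴.
T = [5490 × 0.69 / 5.67×10⁻⁸]^(1/4) = (6.68×10¹⁰)^(1/4) = 508 K.

T_ss ≈ 508 K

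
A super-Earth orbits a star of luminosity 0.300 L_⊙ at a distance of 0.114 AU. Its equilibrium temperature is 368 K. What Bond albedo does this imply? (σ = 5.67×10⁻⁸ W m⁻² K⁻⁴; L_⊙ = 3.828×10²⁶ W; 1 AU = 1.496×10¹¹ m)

A ≈ 0.87

d = 0.114 AU = 1.71×10¹⁰ m.
L = 0.300 × 3.828×10²⁶ = 1.15×10²⁶ W.
Flux: S = L/(4πd²) = 1.15×10²⁶/(4π×(1.71×10¹⁰)²) = 3.14×10⁴ W m⁻².
From T_eq⁴ = S(1−A)/(4σ): 1−A = 4σT_eq⁴/S.
1−A = 4 × 5.67×10⁻⁸ × (368)⁴ / 3.14×10⁴ = 0.132.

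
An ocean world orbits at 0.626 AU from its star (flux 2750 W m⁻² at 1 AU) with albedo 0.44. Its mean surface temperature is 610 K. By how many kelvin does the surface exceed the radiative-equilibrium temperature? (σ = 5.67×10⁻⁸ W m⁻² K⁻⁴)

ΔT ≈ 247.2 K

S = 2750/0.626² = 7018 W m⁻².
T_eq = [S(1−A)/(4σ)]^(1/4) = [7018×0.56/(4×5.67×10⁻⁸)]^(1/4) = 362.8 K.
ΔT = T_surf − T_eq = 610 − 362.8.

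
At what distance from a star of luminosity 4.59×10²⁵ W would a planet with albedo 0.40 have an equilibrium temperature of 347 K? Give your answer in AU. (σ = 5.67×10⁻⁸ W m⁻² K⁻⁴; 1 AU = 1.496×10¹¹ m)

From T_eq⁴ = L(1−A)/(16πσd²): d = √[L(1−A)/(16πσT_eq⁴)].
d = √[4.59×10²⁵ × 0.60 / (16π × 5.67×10⁻⁸ × (347)⁴)] = 2.58×10¹⁰ m = 0.173 AU.

d ≈ 0.173 AU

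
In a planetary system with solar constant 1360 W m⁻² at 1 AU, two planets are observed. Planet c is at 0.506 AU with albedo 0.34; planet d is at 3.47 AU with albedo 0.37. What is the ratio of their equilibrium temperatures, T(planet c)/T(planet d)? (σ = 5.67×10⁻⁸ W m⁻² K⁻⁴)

T₁/T₂ ≈ 2.649

T_eq = [S₀(1−A)/(4σd²)]^(1/4), so T ∝ (1−A)^(1/4) / √d.
T₁ = [1360×0.66/(4×5.67×10⁻⁸×0.506²)]^(1/4) = 352.60 K.
T₂ = [1360×0.63/(4×5.67×10⁻⁸×3.47²)]^(1/4) = 133.09 K.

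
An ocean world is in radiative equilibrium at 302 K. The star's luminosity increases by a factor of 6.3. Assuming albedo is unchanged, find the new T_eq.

T_eq ≈ 478 K

T_eq ∝ L^(1/4) · d^(−1/2).
T′ = 302 × 6.3^(1/4) = 478 K.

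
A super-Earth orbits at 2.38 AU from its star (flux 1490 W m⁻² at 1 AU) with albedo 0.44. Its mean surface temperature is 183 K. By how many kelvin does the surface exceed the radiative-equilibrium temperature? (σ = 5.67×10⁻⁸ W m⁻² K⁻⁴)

S = 1490/2.38² = 263.0 W m⁻².
T_eq = [S(1−A)/(4σ)]^(1/4) = [263.0×0.56/(4×5.67×10⁻⁸)]^(1/4) = 159.6 K.
ΔT = T_surf − T_eq = 183 − 159.6.

ΔT ≈ 23.4 K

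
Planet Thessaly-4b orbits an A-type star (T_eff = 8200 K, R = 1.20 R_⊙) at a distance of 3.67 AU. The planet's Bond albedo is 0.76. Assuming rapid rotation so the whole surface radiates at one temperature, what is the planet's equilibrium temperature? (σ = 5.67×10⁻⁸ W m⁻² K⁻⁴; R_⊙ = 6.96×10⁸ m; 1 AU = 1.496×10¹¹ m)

T_eq ≈ 158 K

R_⋆ = 1.20 × 6.96×10⁸ = 8.35×10⁸ m.
d = 3.67 AU = 5.49×10¹¹ m.
L = 4πR_⋆²σT_⋆⁴ = 4π(8.35×10⁸)² × 5.67×10⁻⁸ × (8200)⁴ = 2.25×10²⁷ W.
S = L/(4πd²) = 593 W m⁻².
Energy balance: absorbed = emitted ⇒ πR²·S(1−A) = 4πR²·σT_eq⁴, so T_eq⁴ = S(1−A)/(4σ).
T_eq = [593 × 0.24 / (4 × 5.67×10⁻⁸)]^(1/4) = (6.28×10⁸)^(1/4) = 158 K.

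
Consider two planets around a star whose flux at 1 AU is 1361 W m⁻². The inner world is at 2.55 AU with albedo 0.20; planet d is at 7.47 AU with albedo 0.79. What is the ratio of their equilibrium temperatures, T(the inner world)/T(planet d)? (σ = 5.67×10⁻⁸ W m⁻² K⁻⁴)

T₁/T₂ ≈ 2.391

T_eq = [S₀(1−A)/(4σd²)]^(1/4), so T ∝ (1−A)^(1/4) / √d.
T₁ = [1361×0.80/(4×5.67×10⁻⁸×2.55²)]^(1/4) = 164.84 K.
T₂ = [1361×0.21/(4×5.67×10⁻⁸×7.47²)]^(1/4) = 68.94 K.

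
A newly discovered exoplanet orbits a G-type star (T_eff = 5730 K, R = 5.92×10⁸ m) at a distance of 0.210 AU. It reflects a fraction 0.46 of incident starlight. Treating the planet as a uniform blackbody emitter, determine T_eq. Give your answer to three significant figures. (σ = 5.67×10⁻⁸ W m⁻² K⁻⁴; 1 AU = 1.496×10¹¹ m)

d = 0.210 AU = 3.14×10¹⁰ m.
L = 4πR_⋆²σT_⋆⁴ = 4π(5.92×10⁸)² × 5.67×10⁻⁸ × (5730)⁴ = 2.69×10²⁶ W.
S = L/(4πd²) = 2.17×10⁴ W m⁻².
Energy balance: absorbed = emitted ⇒ πR²·S(1−A) = 4πR²·σT_eq⁴, so T_eq⁴ = S(1−A)/(4σ).
T_eq = [2.17×10⁴ × 0.54 / (4 × 5.67×10⁻⁸)]^(1/4) = (5.17×10¹⁰)^(1/4) = 477 K.

T_eq ≈ 477 K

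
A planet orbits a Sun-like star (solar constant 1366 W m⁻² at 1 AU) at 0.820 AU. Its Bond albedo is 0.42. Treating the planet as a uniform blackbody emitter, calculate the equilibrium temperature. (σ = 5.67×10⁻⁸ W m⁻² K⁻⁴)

Flux at 0.820 AU: S = 1366/0.820² = 2030 W m⁻².
Energy balance: absorbed = emitted ⇒ πR²·S(1−A) = 4πR²·σT_eq⁴, so T_eq⁴ = S(1−A)/(4σ).
T_eq = [2030 × 0.58 / (4 × 5.67×10⁻⁸)]^(1/4) = (5.20×10⁹)^(1/4) = 268 K.

T_eq ≈ 268 K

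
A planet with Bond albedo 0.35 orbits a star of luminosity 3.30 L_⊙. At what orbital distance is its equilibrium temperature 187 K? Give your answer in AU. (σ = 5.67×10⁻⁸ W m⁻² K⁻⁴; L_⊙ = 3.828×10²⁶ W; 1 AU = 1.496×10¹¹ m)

d ≈ 3.24 AU

L = 3.30 × 3.828×10²⁶ = 1.26×10²⁷ W.
From T_eq⁴ = L(1−A)/(16πσd²): d = √[L(1−A)/(16πσT_eq⁴)].
d = √[1.26×10²⁷ × 0.65 / (16π × 5.67×10⁻⁸ × (187)⁴)] = 4.85×10¹¹ m = 3.24 AU.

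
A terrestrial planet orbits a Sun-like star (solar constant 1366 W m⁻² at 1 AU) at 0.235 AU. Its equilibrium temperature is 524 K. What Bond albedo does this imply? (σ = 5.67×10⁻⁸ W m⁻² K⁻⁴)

Flux at 0.235 AU: S = 1366/0.235² = 2.47×10⁴ W m⁻².
From T_eq⁴ = S(1−A)/(4σ): 1−A = 4σT_eq⁴/S.
1−A = 4 × 5.67×10⁻⁸ × (524)⁴ / 2.47×10⁴ = 0.691.

A ≈ 0.31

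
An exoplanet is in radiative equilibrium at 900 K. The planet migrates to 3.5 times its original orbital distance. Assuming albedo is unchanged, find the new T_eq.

T_eq ≈ 481 K

T_eq ∝ L^(1/4) · d^(−1/2).
T′ = 900 / 3.5^(1/2) = 481 K.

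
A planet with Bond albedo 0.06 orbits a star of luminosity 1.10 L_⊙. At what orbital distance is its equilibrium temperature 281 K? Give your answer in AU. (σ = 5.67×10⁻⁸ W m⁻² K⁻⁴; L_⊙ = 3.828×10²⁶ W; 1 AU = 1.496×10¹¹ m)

L = 1.10 × 3.828×10²⁶ = 4.21×10²⁶ W.
From T_eq⁴ = L(1−A)/(16πσd²): d = √[L(1−A)/(16πσT_eq⁴)].
d = √[4.21×10²⁶ × 0.94 / (16π × 5.67×10⁻⁸ × (281)⁴)] = 1.49×10¹¹ m = 0.998 AU.

d ≈ 0.998 AU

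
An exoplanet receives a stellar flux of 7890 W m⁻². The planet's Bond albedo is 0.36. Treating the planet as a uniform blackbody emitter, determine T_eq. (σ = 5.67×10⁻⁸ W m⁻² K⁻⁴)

Energy balance: absorbed = emitted ⇒ πR²·S(1−A) = 4πR²·σT_eq⁴, so T_eq⁴ = S(1−A)/(4σ).
T_eq = [7890 × 0.64 / (4 × 5.67×10⁻⁸)]^(1/4) = (2.23×10¹⁰)^(1/4) = 386 K.

T_eq ≈ 386 K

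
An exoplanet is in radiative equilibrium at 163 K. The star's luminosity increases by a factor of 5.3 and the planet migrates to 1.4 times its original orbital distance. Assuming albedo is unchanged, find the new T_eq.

T_eq ∝ L^(1/4) · d^(−1/2).
T′ = 163 × 5.3^(1/4) / 1.4^(1/2) = 209 K.

T_eq ≈ 209 K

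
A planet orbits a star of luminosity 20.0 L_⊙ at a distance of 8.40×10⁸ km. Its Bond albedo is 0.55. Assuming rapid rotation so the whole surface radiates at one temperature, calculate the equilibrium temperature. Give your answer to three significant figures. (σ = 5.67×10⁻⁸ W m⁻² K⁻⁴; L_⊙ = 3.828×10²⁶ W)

d = 8.40×10⁸ km = 8.40×10¹¹ m.
L = 20.0 × 3.828×10²⁶ = 7.66×10²⁷ W.
Flux: S = L/(4πd²) = 7.66×10²⁷/(4π×(8.40×10¹¹)²) = 863 W m⁻².
Energy balance: absorbed = emitted ⇒ πR²·S(1−A) = 4πR²·σT_eq⁴, so T_eq⁴ = S(1−A)/(4σ).
T_eq = [863 × 0.45 / (4 × 5.67×10⁻⁸)]^(1/4) = (1.71×10⁹)^(1/4) = 203 K.

T_eq ≈ 203 K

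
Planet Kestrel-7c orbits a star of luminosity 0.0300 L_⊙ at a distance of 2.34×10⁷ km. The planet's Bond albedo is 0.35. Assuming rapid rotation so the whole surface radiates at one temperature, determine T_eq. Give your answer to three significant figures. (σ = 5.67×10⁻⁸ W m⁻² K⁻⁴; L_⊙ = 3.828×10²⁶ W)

T_eq ≈ 263 K

d = 2.34×10⁷ km = 2.34×10¹⁰ m.
L = 0.0300 × 3.828×10²⁶ = 1.15×10²⁵ W.
Flux: S = L/(4πd²) = 1.15×10²⁵/(4π×(2.34×10¹⁰)²) = 1670 W m⁻².
Energy balance: absorbed = emitted ⇒ πR²·S(1−A) = 4πR²·σT_eq⁴, so T_eq⁴ = S(1−A)/(4σ).
T_eq = [1670 × 0.65 / (4 × 5.67×10⁻⁸)]^(1/4) = (4.78×10⁹)^(1/4) = 263 K.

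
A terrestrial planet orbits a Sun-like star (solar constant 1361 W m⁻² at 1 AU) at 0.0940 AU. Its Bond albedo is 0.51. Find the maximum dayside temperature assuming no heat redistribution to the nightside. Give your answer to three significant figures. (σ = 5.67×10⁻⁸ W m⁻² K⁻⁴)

Flux at 0.0940 AU: S = 1361/0.0940² = 1.54×10⁵ W m⁻².
With no redistribution each surface element balances locally: S(1−A) = σT⁴.
T = [1.54×10⁵ × 0.49 / 5.67×10⁻⁸]^(1/4) = (1.33×10¹²)^(1/4) = 1070 K.

T_ss ≈ 1070 K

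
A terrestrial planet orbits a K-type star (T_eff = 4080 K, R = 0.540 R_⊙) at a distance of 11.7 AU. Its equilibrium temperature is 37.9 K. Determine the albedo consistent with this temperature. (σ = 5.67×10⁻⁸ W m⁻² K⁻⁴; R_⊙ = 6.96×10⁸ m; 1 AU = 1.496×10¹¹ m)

A ≈ 0.35

R_⋆ = 0.540 × 6.96×10⁸ = 3.76×10⁸ m.
d = 11.7 AU = 1.75×10¹² m.
L = 4πR_⋆²σT_⋆⁴ = 4π(3.76×10⁸)² × 5.67×10⁻⁸ × (4080)⁴ = 2.79×10²⁵ W.
S = L/(4πd²) = 0.724 W m⁻².
From T_eq⁴ = S(1−A)/(4σ): 1−A = 4σT_eq⁴/S.
1−A = 4 × 5.67×10⁻⁸ × (37.9)⁴ / 0.724 = 0.646.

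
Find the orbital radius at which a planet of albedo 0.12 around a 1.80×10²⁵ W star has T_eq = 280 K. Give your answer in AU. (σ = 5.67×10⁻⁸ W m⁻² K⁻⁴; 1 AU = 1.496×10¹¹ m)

d ≈ 0.201 AU

From T_eq⁴ = L(1−A)/(16πσd²): d = √[L(1−A)/(16πσT_eq⁴)].
d = √[1.80×10²⁵ × 0.88 / (16π × 5.67×10⁻⁸ × (280)⁴)] = 3.01×10¹⁰ m = 0.201 AU.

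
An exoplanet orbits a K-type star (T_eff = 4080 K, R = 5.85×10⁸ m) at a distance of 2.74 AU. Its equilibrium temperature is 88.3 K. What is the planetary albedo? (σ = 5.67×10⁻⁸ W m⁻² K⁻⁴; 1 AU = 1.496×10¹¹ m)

A ≈ 0.57

d = 2.74 AU = 4.10×10¹¹ m.
L = 4πR_⋆²σT_⋆⁴ = 4π(5.85×10⁸)² × 5.67×10⁻⁸ × (4080)⁴ = 6.76×10²⁵ W.
S = L/(4πd²) = 32.0 W m⁻².
From T_eq⁴ = S(1−A)/(4σ): 1−A = 4σT_eq⁴/S.
1−A = 4 × 5.67×10⁻⁸ × (88.3)⁴ / 32.0 = 0.431.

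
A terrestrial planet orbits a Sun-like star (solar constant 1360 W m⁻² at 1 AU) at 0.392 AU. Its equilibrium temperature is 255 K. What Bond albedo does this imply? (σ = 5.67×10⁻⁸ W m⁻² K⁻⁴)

Flux at 0.392 AU: S = 1360/0.392² = 8850 W m⁻².
From T_eq⁴ = S(1−A)/(4σ): 1−A = 4σT_eq⁴/S.
1−A = 4 × 5.67×10⁻⁸ × (255)⁴ / 8850 = 0.108.

A ≈ 0.89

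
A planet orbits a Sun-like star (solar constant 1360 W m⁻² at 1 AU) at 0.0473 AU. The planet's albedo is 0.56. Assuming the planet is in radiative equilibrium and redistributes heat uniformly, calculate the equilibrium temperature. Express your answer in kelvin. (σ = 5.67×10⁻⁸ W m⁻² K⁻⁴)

Flux at 0.0473 AU: S = 1360/0.0473² = 6.08×10⁵ W m⁻².
Energy balance: absorbed = emitted ⇒ πR²·S(1−A) = 4πR²·σT_eq⁴, so T_eq⁴ = S(1−A)/(4σ).
T_eq = [6.08×10⁵ × 0.44 / (4 × 5.67×10⁻⁸)]^(1/4) = (1.18×10¹²)^(1/4) = 1040 K.

T_eq ≈ 1040 K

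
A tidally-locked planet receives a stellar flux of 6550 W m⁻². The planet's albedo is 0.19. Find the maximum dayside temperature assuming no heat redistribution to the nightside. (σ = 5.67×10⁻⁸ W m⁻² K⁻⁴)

T_ss ≈ 553 K

With no redistribution each surface element balances locally: S(1−A) = σT⁴.
T = [6550 × 0.81 / 5.67×10⁻⁸]^(1/4) = (9.36×10¹⁰)^(1/4) = 553 K.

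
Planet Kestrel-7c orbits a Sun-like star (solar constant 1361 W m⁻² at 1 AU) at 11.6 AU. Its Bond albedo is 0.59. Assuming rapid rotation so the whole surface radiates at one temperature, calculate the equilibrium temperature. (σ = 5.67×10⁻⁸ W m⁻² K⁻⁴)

T_eq ≈ 65.4 K

Flux at 11.6 AU: S = 1361/11.6² = 10.1 W m⁻².
Energy balance: absorbed = emitted ⇒ πR²·S(1−A) = 4πR²·σT_eq⁴, so T_eq⁴ = S(1−A)/(4σ).
T_eq = [10.1 × 0.41 / (4 × 5.67×10⁻⁸)]^(1/4) = (1.83×10⁷)^(1/4) = 65.4 K.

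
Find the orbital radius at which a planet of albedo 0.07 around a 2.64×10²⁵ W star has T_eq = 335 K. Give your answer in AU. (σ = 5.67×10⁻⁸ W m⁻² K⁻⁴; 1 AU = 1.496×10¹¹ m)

d ≈ 0.175 AU

From T_eq⁴ = L(1−A)/(16πσd²): d = √[L(1−A)/(16πσT_eq⁴)].
d = √[2.64×10²⁵ × 0.93 / (16π × 5.67×10⁻⁸ × (335)⁴)] = 2.62×10¹⁰ m = 0.175 AU.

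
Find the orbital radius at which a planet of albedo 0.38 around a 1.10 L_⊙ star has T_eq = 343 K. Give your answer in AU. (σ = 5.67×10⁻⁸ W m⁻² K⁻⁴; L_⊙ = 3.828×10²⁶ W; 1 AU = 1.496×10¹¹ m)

d ≈ 0.544 AU

L = 1.10 × 3.828×10²⁶ = 4.21×10²⁶ W.
From T_eq⁴ = L(1−A)/(16πσd²): d = √[L(1−A)/(16πσT_eq⁴)].
d = √[4.21×10²⁶ × 0.62 / (16π × 5.67×10⁻⁸ × (343)⁴)] = 8.14×10¹⁰ m = 0.544 AU.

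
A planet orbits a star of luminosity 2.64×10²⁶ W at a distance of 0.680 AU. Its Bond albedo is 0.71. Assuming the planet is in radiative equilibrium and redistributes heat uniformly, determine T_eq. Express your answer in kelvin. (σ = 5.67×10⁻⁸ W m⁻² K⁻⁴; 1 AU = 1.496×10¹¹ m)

T_eq ≈ 226 K

d = 0.680 AU = 1.02×10¹¹ m.
Flux: S = L/(4πd²) = 2.64×10²⁶/(4π×(1.02×10¹¹)²) = 2030 W m⁻².
Energy balance: absorbed = emitted ⇒ πR²·S(1−A) = 4πR²·σT_eq⁴, so T_eq⁴ = S(1−A)/(4σ).
T_eq = [2030 × 0.29 / (4 × 5.67×10⁻⁸)]^(1/4) = (2.60×10⁹)^(1/4) = 226 K.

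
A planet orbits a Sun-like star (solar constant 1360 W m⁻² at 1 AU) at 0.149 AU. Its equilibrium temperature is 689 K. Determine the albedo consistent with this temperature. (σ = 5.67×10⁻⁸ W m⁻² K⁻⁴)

Flux at 0.149 AU: S = 1360/0.149² = 6.13×10⁴ W m⁻².
From T_eq⁴ = S(1−A)/(4σ): 1−A = 4σT_eq⁴/S.
1−A = 4 × 5.67×10⁻⁸ × (689)⁴ / 6.13×10⁴ = 0.834.

A ≈ 0.17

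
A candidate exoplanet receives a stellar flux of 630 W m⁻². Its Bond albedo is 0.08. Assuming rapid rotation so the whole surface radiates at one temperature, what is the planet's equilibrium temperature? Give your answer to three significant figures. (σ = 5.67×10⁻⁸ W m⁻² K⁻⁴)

T_eq ≈ 225 K

Energy balance: absorbed = emitted ⇒ πR²·S(1−A) = 4πR²·σT_eq⁴, so T_eq⁴ = S(1−A)/(4σ).
T_eq = [630 × 0.92 / (4 × 5.67×10⁻⁸)]^(1/4) = (2.56×10⁹)^(1/4) = 225 K.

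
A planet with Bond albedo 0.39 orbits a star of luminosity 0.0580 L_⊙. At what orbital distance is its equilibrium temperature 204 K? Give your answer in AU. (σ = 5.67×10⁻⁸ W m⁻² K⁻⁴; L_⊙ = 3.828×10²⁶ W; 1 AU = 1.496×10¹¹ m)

L = 0.0580 × 3.828×10²⁶ = 2.22×10²⁵ W.
From T_eq⁴ = L(1−A)/(16πσd²): d = √[L(1−A)/(16πσT_eq⁴)].
d = √[2.22×10²⁵ × 0.61 / (16π × 5.67×10⁻⁸ × (204)⁴)] = 5.24×10¹⁰ m = 0.350 AU.

d ≈ 0.350 AU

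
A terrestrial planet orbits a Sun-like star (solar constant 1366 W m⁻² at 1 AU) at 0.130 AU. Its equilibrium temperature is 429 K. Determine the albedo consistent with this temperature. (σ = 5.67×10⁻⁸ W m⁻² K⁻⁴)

Flux at 0.130 AU: S = 1366/0.130² = 8.08×10⁴ W m⁻².
From T_eq⁴ = S(1−A)/(4σ): 1−A = 4σT_eq⁴/S.
1−A = 4 × 5.67×10⁻⁸ × (429)⁴ / 8.08×10⁴ = 0.095.

A ≈ 0.90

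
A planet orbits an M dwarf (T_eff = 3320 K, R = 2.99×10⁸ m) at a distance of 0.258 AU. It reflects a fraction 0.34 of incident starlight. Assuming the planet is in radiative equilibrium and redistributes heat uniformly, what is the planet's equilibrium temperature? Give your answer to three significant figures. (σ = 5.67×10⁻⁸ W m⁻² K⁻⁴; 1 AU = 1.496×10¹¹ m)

T_eq ≈ 186 K

d = 0.258 AU = 3.86×10¹⁰ m.
L = 4πR_⋆²σT_⋆⁴ = 4π(2.99×10⁸)² × 5.67×10⁻⁸ × (3320)⁴ = 7.74×10²⁴ W.
S = L/(4πd²) = 413 W m⁻².
Energy balance: absorbed = emitted ⇒ πR²·S(1−A) = 4πR²·σT_eq⁴, so T_eq⁴ = S(1−A)/(4σ).
T_eq = [413 × 0.66 / (4 × 5.67×10⁻⁸)]^(1/4) = (1.20×10⁹)^(1/4) = 186 K.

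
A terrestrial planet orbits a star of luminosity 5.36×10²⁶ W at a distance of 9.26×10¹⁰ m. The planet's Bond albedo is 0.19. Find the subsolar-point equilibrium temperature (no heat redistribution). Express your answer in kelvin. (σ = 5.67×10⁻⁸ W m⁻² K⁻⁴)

Flux: S = L/(4πd²) = 5.36×10²⁶/(4π×(9.26×10¹⁰)²) = 4970 W m⁻².
At the subsolar point the surface absorbs S(1−A) and emits σT⁴ per unit area — no factor of 4, since only the local patch is in balance.
T = [4970 × 0.81 / 5.67×10⁻⁸]^(1/4) = (7.11×10¹⁰)^(1/4) = 516 K.

T_ss ≈ 516 K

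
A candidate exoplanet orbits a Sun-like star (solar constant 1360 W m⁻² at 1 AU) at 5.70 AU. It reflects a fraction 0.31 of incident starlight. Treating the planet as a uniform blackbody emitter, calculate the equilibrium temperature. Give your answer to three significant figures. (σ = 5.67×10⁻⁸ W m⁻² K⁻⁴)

Flux at 5.70 AU: S = 1360/5.70² = 41.9 W m⁻².
Energy balance: absorbed = emitted ⇒ πR²·S(1−A) = 4πR²·σT_eq⁴, so T_eq⁴ = S(1−A)/(4σ).
T_eq = [41.9 × 0.69 / (4 × 5.67×10⁻⁸)]^(1/4) = (1.27×10⁸)^(1/4) = 106 K.

T_eq ≈ 106 K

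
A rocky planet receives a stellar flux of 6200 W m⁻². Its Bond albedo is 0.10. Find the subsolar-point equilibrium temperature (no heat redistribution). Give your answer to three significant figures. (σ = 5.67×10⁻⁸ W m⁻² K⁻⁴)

At the subsolar point the surface absorbs S(1−A) and emits σT⁴ per unit area — no factor of 4, since only the local patch is in balance.
T = [6200 × 0.90 / 5.67×10⁻⁸]^(1/4) = (9.84×10¹⁰)^(1/4) = 560 K.

T_ss ≈ 560 K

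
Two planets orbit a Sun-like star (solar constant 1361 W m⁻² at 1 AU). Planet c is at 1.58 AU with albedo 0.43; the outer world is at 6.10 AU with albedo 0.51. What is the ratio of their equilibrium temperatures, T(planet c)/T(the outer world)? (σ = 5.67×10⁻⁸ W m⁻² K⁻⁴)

T₁/T₂ ≈ 2.041

T_eq = [S₀(1−A)/(4σd²)]^(1/4), so T ∝ (1−A)^(1/4) / √d.
T₁ = [1361×0.57/(4×5.67×10⁻⁸×1.58²)]^(1/4) = 192.40 K.
T₂ = [1361×0.49/(4×5.67×10⁻⁸×6.10²)]^(1/4) = 94.28 K.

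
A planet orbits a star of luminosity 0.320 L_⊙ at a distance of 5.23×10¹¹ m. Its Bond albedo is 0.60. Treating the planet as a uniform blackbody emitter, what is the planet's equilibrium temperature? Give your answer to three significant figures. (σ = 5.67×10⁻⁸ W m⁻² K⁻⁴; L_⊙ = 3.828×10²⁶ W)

T_eq ≈ 89.0 K

L = 0.320 × 3.828×10²⁶ = 1.22×10²⁶ W.
Flux: S = L/(4πd²) = 1.22×10²⁶/(4π×(5.23×10¹¹)²) = 35.6 W m⁻².
Energy balance: absorbed = emitted ⇒ πR²·S(1−A) = 4πR²·σT_eq⁴, so T_eq⁴ = S(1−A)/(4σ).
T_eq = [35.6 × 0.40 / (4 × 5.67×10⁻⁸)]^(1/4) = (6.29×10⁷)^(1/4) = 89.0 K.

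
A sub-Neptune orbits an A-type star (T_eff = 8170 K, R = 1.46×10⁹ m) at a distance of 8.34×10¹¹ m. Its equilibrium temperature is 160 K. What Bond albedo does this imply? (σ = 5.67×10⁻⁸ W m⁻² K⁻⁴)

A ≈ 0.81

L = 4πR_⋆²σT_⋆⁴ = 4π(1.46×10⁹)² × 5.67×10⁻⁸ × (8170)⁴ = 6.77×10²⁷ W.
S = L/(4πd²) = 774 W m⁻².
From T_eq⁴ = S(1−A)/(4σ): 1−A = 4σT_eq⁴/S.
1−A = 4 × 5.67×10⁻⁸ × (160)⁴ / 774 = 0.192.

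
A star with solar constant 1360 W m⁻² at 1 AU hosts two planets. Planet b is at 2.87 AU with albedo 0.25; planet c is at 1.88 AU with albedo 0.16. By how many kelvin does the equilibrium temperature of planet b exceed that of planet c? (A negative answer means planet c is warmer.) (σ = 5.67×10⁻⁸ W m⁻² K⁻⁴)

ΔT ≈ -41.4 K

T_eq = [S₀(1−A)/(4σd²)]^(1/4), so T ∝ (1−A)^(1/4) / √d.
T₁ = [1360×0.75/(4×5.67×10⁻⁸×2.87²)]^(1/4) = 152.86 K.
T₂ = [1360×0.84/(4×5.67×10⁻⁸×1.88²)]^(1/4) = 194.30 K.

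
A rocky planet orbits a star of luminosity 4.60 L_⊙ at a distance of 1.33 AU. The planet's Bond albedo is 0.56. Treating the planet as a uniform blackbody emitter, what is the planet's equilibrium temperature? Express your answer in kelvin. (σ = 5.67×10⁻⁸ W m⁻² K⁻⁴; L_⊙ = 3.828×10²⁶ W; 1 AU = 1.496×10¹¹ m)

d = 1.33 AU = 1.99×10¹¹ m.
L = 4.60 × 3.828×10²⁶ = 1.76×10²⁷ W.
Flux: S = L/(4πd²) = 1.76×10²⁷/(4π×(1.99×10¹¹)²) = 3540 W m⁻².
Energy balance: absorbed = emitted ⇒ πR²·S(1−A) = 4πR²·σT_eq⁴, so T_eq⁴ = S(1−A)/(4σ).
T_eq = [3540 × 0.44 / (4 × 5.67×10⁻⁸)]^(1/4) = (6.87×10⁹)^(1/4) = 288 K.

T_eq ≈ 288 K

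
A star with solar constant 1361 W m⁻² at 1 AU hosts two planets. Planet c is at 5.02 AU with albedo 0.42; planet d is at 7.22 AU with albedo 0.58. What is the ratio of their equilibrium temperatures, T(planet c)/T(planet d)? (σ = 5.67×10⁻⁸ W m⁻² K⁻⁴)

T_eq = [S₀(1−A)/(4σd²)]^(1/4), so T ∝ (1−A)^(1/4) / √d.
T₁ = [1361×0.58/(4×5.67×10⁻⁸×5.02²)]^(1/4) = 108.41 K.
T₂ = [1361×0.42/(4×5.67×10⁻⁸×7.22²)]^(1/4) = 83.39 K.

T₁/T₂ ≈ 1.300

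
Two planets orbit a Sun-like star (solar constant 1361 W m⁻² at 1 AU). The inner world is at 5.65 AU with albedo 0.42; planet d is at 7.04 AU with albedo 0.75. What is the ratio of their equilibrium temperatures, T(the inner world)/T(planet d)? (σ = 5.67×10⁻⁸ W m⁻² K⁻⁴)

T₁/T₂ ≈ 1.378

T_eq = [S₀(1−A)/(4σd²)]^(1/4), so T ∝ (1−A)^(1/4) / √d.
T₁ = [1361×0.58/(4×5.67×10⁻⁸×5.65²)]^(1/4) = 102.18 K.
T₂ = [1361×0.25/(4×5.67×10⁻⁸×7.04²)]^(1/4) = 74.17 K.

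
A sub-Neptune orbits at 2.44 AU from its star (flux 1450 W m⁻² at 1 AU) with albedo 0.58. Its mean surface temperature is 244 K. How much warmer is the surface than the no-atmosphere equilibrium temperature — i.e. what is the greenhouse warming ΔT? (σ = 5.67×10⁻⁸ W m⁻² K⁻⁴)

S = 1450/2.44² = 243.6 W m⁻².
T_eq = [S(1−A)/(4σ)]^(1/4) = [243.6×0.42/(4×5.67×10⁻⁸)]^(1/4) = 145.7 K.
ΔT = T_surf − T_eq = 244 − 145.7.

ΔT ≈ 98.3 K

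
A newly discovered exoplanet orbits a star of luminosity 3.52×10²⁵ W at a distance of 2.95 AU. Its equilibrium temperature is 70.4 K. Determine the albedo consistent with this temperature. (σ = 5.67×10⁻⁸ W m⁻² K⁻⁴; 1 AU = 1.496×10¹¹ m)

d = 2.95 AU = 4.41×10¹¹ m.
Flux: S = L/(4πd²) = 3.52×10²⁵/(4π×(4.41×10¹¹)²) = 14.4 W m⁻².
From T_eq⁴ = S(1−A)/(4σ): 1−A = 4σT_eq⁴/S.
1−A = 4 × 5.67×10⁻⁸ × (70.4)⁴ / 14.4 = 0.387.

A ≈ 0.61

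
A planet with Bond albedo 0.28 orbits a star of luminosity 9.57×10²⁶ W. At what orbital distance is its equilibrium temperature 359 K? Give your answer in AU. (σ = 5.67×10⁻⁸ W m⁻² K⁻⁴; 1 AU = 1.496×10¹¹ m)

d ≈ 0.806 AU

From T_eq⁴ = L(1−A)/(16πσd²): d = √[L(1−A)/(16πσT_eq⁴)].
d = √[9.57×10²⁶ × 0.72 / (16π × 5.67×10⁻⁸ × (359)⁴)] = 1.21×10¹¹ m = 0.806 AU.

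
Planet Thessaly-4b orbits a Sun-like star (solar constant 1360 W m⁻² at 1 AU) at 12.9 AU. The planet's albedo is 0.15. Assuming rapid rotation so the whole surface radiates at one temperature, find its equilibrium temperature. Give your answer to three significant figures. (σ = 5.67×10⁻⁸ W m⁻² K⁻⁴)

Flux at 12.9 AU: S = 1360/12.9² = 8.17 W m⁻².
Energy balance: absorbed = emitted ⇒ πR²·S(1−A) = 4πR²·σT_eq⁴, so T_eq⁴ = S(1−A)/(4σ).
T_eq = [8.17 × 0.85 / (4 × 5.67×10⁻⁸)]^(1/4) = (3.06×10⁷)^(1/4) = 74.4 K.

T_eq ≈ 74.4 K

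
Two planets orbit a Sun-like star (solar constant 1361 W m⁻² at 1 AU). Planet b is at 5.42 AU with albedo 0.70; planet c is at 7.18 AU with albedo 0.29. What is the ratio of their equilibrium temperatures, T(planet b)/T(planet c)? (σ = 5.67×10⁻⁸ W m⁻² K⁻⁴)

T₁/T₂ ≈ 0.928

T_eq = [S₀(1−A)/(4σd²)]^(1/4), so T ∝ (1−A)^(1/4) / √d.
T₁ = [1361×0.30/(4×5.67×10⁻⁸×5.42²)]^(1/4) = 88.48 K.
T₂ = [1361×0.71/(4×5.67×10⁻⁸×7.18²)]^(1/4) = 95.35 K.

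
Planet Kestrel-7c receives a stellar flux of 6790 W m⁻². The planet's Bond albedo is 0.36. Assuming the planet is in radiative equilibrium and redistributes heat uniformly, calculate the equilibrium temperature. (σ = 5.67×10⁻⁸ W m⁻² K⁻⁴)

Energy balance: absorbed = emitted ⇒ πR²·S(1−A) = 4πR²·σT_eq⁴, so T_eq⁴ = S(1−A)/(4σ).
T_eq = [6790 × 0.64 / (4 × 5.67×10⁻⁸)]^(1/4) = (1.92×10¹⁰)^(1/4) = 372 K.

T_eq ≈ 372 K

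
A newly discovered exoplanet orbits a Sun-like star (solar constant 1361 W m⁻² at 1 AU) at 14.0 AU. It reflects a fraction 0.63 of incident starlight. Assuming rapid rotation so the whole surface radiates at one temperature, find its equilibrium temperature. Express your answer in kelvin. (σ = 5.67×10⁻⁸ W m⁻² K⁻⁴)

Flux at 14.0 AU: S = 1361/14.0² = 6.94 W m⁻².
Energy balance: absorbed = emitted ⇒ πR²·S(1−A) = 4πR²·σT_eq⁴, so T_eq⁴ = S(1−A)/(4σ).
T_eq = [6.94 × 0.37 / (4 × 5.67×10⁻⁸)]^(1/4) = (1.13×10⁷)^(1/4) = 58.0 K.

T_eq ≈ 58.0 K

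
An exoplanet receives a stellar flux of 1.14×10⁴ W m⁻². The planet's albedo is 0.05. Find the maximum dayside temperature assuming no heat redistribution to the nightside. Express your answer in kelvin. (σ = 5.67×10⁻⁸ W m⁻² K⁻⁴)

T_ss ≈ 661 K

With no redistribution each surface element balances locally: S(1−A) = σT⁴.
T = [1.14×10⁴ × 0.95 / 5.67×10⁻⁸]^(1/4) = (1.91×10¹¹)^(1/4) = 661 K.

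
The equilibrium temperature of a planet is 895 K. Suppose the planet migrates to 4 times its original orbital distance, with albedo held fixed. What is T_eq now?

T_eq ∝ L^(1/4) · d^(−1/2).
T′ = 895 / 4^(1/2) = 448 K.

T_eq ≈ 448 K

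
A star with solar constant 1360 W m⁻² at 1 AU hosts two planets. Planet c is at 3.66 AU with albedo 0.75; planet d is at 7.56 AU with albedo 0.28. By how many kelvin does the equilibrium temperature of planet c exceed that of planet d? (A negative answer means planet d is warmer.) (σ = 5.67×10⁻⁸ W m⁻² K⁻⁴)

ΔT ≈ 9.6 K

T_eq = [S₀(1−A)/(4σd²)]^(1/4), so T ∝ (1−A)^(1/4) / √d.
T₁ = [1360×0.25/(4×5.67×10⁻⁸×3.66²)]^(1/4) = 102.85 K.
T₂ = [1360×0.72/(4×5.67×10⁻⁸×7.56²)]^(1/4) = 93.23 K.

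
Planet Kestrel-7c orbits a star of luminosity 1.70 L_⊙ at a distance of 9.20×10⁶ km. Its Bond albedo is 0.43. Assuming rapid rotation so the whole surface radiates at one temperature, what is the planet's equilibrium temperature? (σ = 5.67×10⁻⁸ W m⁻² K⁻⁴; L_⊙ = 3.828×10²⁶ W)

T_eq ≈ 1110 K

d = 9.20×10⁶ km = 9.20×10⁹ m.
L = 1.70 × 3.828×10²⁶ = 6.51×10²⁶ W.
Flux: S = L/(4πd²) = 6.51×10²⁶/(4π×(9.20×10⁹)²) = 6.12×10⁵ W m⁻².
Energy balance: absorbed = emitted ⇒ πR²·S(1−A) = 4πR²·σT_eq⁴, so T_eq⁴ = S(1−A)/(4σ).
T_eq = [6.12×10⁵ × 0.57 / (4 × 5.67×10⁻⁸)]^(1/4) = (1.54×10¹²)^(1/4) = 1110 K.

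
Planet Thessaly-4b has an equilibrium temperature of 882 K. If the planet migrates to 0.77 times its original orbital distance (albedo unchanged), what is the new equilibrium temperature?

T_eq ∝ L^(1/4) · d^(−1/2).
T′ = 882 / 0.77^(1/2) = 1010 K.

T_eq ≈ 1010 K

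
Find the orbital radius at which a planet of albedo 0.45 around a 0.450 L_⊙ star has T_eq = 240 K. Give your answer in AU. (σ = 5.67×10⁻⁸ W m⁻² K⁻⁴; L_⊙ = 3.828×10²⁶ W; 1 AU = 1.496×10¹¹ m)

L = 0.450 × 3.828×10²⁶ = 1.72×10²⁶ W.
From T_eq⁴ = L(1−A)/(16πσd²): d = √[L(1−A)/(16πσT_eq⁴)].
d = √[1.72×10²⁶ × 0.55 / (16π × 5.67×10⁻⁸ × (240)⁴)] = 1.00×10¹¹ m = 0.669 AU.

d ≈ 0.669 AU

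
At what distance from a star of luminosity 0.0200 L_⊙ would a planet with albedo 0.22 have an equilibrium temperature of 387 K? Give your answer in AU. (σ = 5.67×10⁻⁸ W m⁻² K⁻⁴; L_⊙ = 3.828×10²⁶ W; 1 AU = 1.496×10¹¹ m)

L = 0.0200 × 3.828×10²⁶ = 7.66×10²⁴ W.
From T_eq⁴ = L(1−A)/(16πσd²): d = √[L(1−A)/(16πσT_eq⁴)].
d = √[7.66×10²⁴ × 0.78 / (16π × 5.67×10⁻⁸ × (387)⁴)] = 9.66×10⁹ m = 0.0646 AU.

d ≈ 0.0646 AU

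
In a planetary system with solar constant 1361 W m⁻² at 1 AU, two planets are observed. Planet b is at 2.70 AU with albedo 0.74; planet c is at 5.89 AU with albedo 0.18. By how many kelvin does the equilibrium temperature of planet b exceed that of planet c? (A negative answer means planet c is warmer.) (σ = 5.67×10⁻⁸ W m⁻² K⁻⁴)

T_eq = [S₀(1−A)/(4σd²)]^(1/4), so T ∝ (1−A)^(1/4) / √d.
T₁ = [1361×0.26/(4×5.67×10⁻⁸×2.70²)]^(1/4) = 120.95 K.
T₂ = [1361×0.82/(4×5.67×10⁻⁸×5.89²)]^(1/4) = 109.13 K.

ΔT ≈ 11.8 K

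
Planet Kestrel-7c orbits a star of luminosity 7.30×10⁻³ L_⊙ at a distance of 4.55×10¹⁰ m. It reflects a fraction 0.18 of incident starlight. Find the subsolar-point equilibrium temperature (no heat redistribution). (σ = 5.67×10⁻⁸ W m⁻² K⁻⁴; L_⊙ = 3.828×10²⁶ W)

L = 7.30×10⁻³ × 3.828×10²⁶ = 2.79×10²⁴ W.
Flux: S = L/(4πd²) = 2.79×10²⁴/(4π×(4.55×10¹⁰)²) = 107 W m⁻².
At the subsolar point the surface absorbs S(1−A) and emits σT⁴ per unit area — no factor of 4, since only the local patch is in balance.
T = [107 × 0.82 / 5.67×10⁻⁸]^(1/4) = (1.55×10⁹)^(1/4) = 199 K.

T_ss ≈ 199 K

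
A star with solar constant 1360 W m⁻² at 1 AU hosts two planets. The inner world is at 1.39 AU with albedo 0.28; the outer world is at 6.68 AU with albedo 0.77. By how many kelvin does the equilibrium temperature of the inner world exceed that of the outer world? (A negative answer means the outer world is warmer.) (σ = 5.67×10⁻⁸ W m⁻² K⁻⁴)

ΔT ≈ 142.9 K

T_eq = [S₀(1−A)/(4σd²)]^(1/4), so T ∝ (1−A)^(1/4) / √d.
T₁ = [1360×0.72/(4×5.67×10⁻⁸×1.39²)]^(1/4) = 217.42 K.
T₂ = [1360×0.23/(4×5.67×10⁻⁸×6.68²)]^(1/4) = 74.56 K.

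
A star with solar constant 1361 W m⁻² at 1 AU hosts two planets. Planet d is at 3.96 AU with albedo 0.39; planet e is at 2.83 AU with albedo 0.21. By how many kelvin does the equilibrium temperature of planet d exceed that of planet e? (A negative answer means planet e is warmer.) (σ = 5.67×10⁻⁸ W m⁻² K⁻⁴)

T_eq = [S₀(1−A)/(4σd²)]^(1/4), so T ∝ (1−A)^(1/4) / √d.
T₁ = [1361×0.61/(4×5.67×10⁻⁸×3.96²)]^(1/4) = 123.61 K.
T₂ = [1361×0.79/(4×5.67×10⁻⁸×2.83²)]^(1/4) = 155.98 K.

ΔT ≈ -32.4 K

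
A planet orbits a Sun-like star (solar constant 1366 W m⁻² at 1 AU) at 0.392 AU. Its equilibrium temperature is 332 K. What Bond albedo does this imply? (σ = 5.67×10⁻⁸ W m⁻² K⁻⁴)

Flux at 0.392 AU: S = 1366/0.392² = 8890 W m⁻².
From T_eq⁴ = S(1−A)/(4σ): 1−A = 4σT_eq⁴/S.
1−A = 4 × 5.67×10⁻⁸ × (332)⁴ / 8890 = 0.310.

A ≈ 0.69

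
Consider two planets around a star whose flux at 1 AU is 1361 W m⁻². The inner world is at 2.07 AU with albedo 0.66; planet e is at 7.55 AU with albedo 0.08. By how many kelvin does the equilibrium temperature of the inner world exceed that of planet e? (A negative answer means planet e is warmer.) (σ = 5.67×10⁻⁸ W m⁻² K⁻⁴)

T_eq = [S₀(1−A)/(4σd²)]^(1/4), so T ∝ (1−A)^(1/4) / √d.
T₁ = [1361×0.34/(4×5.67×10⁻⁸×2.07²)]^(1/4) = 147.72 K.
T₂ = [1361×0.92/(4×5.67×10⁻⁸×7.55²)]^(1/4) = 99.20 K.

ΔT ≈ 48.5 K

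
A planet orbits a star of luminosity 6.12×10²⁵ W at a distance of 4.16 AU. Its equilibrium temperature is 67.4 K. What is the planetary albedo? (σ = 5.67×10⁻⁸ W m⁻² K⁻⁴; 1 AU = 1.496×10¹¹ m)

A ≈ 0.63

d = 4.16 AU = 6.22×10¹¹ m.
Flux: S = L/(4πd²) = 6.12×10²⁵/(4π×(6.22×10¹¹)²) = 12.6 W m⁻².
From T_eq⁴ = S(1−A)/(4σ): 1−A = 4σT_eq⁴/S.
1−A = 4 × 5.67×10⁻⁸ × (67.4)⁴ / 12.6 = 0.372.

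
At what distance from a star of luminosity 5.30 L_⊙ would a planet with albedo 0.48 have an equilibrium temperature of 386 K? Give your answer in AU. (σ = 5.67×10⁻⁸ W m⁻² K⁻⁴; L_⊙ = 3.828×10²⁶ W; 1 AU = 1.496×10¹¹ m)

L = 5.30 × 3.828×10²⁶ = 2.03×10²⁷ W.
From T_eq⁴ = L(1−A)/(16πσd²): d = √[L(1−A)/(16πσT_eq⁴)].
d = √[2.03×10²⁷ × 0.52 / (16π × 5.67×10⁻⁸ × (386)⁴)] = 1.29×10¹¹ m = 0.863 AU.

d ≈ 0.863 AU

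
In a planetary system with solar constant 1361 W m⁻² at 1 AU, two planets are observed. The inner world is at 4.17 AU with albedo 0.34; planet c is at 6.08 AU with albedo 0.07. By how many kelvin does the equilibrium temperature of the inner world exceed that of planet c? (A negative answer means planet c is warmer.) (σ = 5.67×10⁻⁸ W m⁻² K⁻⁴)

ΔT ≈ 12.0 K

T_eq = [S₀(1−A)/(4σd²)]^(1/4), so T ∝ (1−A)^(1/4) / √d.
T₁ = [1361×0.66/(4×5.67×10⁻⁸×4.17²)]^(1/4) = 122.85 K.
T₂ = [1361×0.93/(4×5.67×10⁻⁸×6.08²)]^(1/4) = 110.85 K.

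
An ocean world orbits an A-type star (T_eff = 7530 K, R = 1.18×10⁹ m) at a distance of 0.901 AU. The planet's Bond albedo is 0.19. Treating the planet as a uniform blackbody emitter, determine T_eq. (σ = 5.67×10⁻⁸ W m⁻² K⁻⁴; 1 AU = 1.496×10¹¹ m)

T_eq ≈ 473 K

d = 0.901 AU = 1.35×10¹¹ m.
L = 4πR_⋆²σT_⋆⁴ = 4π(1.18×10⁹)² × 5.67×10⁻⁸ × (7530)⁴ = 3.19×10²⁷ W.
S = L/(4πd²) = 1.40×10⁴ W m⁻².
Energy balance: absorbed = emitted ⇒ πR²·S(1−A) = 4πR²·σT_eq⁴, so T_eq⁴ = S(1−A)/(4σ).
T_eq = [1.40×10⁴ × 0.81 / (4 × 5.67×10⁻⁸)]^(1/4) = (4.99×10¹⁰)^(1/4) = 473 K.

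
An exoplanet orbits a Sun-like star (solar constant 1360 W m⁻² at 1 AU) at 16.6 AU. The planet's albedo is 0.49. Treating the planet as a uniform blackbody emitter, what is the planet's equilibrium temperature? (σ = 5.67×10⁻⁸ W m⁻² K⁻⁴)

T_eq ≈ 57.7 K

Flux at 16.6 AU: S = 1360/16.6² = 4.94 W m⁻².
Energy balance: absorbed = emitted ⇒ πR²·S(1−A) = 4πR²·σT_eq⁴, so T_eq⁴ = S(1−A)/(4σ).
T_eq = [4.94 × 0.51 / (4 × 5.67×10⁻⁸)]^(1/4) = (1.11×10⁷)^(1/4) = 57.7 K.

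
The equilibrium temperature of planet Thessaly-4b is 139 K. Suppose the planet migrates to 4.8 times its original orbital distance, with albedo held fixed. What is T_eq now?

T_eq ≈ 63.4 K

T_eq ∝ L^(1/4) · d^(−1/2).
T′ = 139 / 4.8^(1/2) = 63.4 K.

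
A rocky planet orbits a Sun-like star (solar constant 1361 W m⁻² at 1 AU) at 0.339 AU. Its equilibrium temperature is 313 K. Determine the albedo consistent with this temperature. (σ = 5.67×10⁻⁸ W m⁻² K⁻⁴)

Flux at 0.339 AU: S = 1361/0.339² = 1.18×10⁴ W m⁻².
From T_eq⁴ = S(1−A)/(4σ): 1−A = 4σT_eq⁴/S.
1−A = 4 × 5.67×10⁻⁸ × (313)⁴ / 1.18×10⁴ = 0.184.

A ≈ 0.82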